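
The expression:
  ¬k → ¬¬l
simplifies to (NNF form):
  k ∨ l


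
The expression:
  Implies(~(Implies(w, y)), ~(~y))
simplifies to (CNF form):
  y | ~w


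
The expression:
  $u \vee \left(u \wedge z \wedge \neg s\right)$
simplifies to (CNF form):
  $u$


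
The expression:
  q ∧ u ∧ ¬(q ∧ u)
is never true.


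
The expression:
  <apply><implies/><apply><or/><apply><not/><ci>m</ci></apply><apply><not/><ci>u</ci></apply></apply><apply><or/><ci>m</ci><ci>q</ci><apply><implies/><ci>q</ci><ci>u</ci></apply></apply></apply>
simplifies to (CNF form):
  <true/>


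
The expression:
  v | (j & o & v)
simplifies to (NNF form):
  v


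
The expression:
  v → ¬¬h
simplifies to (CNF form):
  h ∨ ¬v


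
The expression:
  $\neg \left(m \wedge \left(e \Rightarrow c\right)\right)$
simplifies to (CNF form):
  $\left(e \vee \neg m\right) \wedge \left(\neg c \vee \neg m\right)$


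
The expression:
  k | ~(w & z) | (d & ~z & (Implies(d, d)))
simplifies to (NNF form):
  k | ~w | ~z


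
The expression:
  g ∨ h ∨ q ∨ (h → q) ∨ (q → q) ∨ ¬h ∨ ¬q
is always true.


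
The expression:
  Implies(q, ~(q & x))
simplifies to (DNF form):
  ~q | ~x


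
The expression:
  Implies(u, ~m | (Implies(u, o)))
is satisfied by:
  {o: True, u: False, m: False}
  {u: False, m: False, o: False}
  {o: True, m: True, u: False}
  {m: True, u: False, o: False}
  {o: True, u: True, m: False}
  {u: True, o: False, m: False}
  {o: True, m: True, u: True}


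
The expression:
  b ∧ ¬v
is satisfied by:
  {b: True, v: False}


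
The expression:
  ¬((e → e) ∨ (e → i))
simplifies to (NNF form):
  False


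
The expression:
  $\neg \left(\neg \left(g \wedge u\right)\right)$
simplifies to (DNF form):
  $g \wedge u$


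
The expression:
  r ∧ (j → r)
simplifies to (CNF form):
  r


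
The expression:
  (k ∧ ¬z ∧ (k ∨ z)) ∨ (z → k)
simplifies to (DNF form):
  k ∨ ¬z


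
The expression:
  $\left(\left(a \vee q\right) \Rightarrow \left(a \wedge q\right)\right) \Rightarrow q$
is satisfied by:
  {a: True, q: True}
  {a: True, q: False}
  {q: True, a: False}


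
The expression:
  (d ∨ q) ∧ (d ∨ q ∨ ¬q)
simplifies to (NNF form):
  d ∨ q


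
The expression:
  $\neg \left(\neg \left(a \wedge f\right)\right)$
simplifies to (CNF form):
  $a \wedge f$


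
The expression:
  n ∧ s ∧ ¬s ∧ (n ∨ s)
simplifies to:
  False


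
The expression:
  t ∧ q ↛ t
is never true.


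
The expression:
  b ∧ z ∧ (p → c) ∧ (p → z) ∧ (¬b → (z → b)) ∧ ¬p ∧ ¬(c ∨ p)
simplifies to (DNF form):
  b ∧ z ∧ ¬c ∧ ¬p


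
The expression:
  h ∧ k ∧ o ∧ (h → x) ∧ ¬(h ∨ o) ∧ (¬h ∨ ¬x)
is never true.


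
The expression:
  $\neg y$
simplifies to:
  $\neg y$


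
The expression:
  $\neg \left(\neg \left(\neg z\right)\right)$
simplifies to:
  $\neg z$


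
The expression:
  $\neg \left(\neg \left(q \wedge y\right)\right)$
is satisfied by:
  {y: True, q: True}


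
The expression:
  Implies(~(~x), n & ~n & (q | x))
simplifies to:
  ~x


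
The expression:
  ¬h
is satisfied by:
  {h: False}


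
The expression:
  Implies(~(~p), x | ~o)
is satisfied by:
  {x: True, p: False, o: False}
  {p: False, o: False, x: False}
  {x: True, o: True, p: False}
  {o: True, p: False, x: False}
  {x: True, p: True, o: False}
  {p: True, x: False, o: False}
  {x: True, o: True, p: True}


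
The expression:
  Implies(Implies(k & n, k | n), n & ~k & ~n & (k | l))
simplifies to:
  False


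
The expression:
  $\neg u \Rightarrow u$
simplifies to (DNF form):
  $u$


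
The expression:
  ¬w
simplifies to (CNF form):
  ¬w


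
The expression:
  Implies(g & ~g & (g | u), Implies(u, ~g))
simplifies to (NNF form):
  True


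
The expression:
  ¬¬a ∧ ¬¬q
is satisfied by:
  {a: True, q: True}


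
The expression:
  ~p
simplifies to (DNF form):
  ~p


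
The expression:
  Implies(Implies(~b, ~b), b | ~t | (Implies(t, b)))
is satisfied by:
  {b: True, t: False}
  {t: False, b: False}
  {t: True, b: True}


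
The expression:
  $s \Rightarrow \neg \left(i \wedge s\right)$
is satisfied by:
  {s: False, i: False}
  {i: True, s: False}
  {s: True, i: False}


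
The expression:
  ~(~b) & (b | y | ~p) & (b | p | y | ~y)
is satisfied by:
  {b: True}


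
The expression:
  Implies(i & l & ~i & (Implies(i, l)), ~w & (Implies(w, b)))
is always true.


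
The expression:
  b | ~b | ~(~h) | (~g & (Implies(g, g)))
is always true.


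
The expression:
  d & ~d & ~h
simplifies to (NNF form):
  False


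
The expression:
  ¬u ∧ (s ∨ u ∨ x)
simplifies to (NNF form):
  ¬u ∧ (s ∨ x)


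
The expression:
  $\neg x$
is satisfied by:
  {x: False}


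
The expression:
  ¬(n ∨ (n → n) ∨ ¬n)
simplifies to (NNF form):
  False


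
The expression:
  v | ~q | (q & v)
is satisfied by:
  {v: True, q: False}
  {q: False, v: False}
  {q: True, v: True}


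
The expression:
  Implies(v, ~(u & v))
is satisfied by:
  {u: False, v: False}
  {v: True, u: False}
  {u: True, v: False}


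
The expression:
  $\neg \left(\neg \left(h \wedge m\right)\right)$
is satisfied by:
  {h: True, m: True}


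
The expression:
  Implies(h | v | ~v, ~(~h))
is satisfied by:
  {h: True}


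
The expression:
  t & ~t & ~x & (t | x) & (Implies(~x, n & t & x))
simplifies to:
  False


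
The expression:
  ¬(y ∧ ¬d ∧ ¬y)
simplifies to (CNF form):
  True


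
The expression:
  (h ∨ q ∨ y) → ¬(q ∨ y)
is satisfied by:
  {q: False, y: False}


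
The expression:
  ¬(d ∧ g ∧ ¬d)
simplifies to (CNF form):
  True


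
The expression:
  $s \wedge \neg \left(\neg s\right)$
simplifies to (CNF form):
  $s$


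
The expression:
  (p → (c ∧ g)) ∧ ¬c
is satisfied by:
  {p: False, c: False}


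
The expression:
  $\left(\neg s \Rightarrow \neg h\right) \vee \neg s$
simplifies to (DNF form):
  $\text{True}$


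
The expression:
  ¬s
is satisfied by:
  {s: False}


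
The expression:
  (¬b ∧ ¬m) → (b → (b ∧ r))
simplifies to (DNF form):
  True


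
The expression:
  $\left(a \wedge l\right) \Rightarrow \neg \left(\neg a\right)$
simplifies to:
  $\text{True}$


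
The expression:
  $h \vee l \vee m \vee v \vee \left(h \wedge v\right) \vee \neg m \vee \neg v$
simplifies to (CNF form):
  $\text{True}$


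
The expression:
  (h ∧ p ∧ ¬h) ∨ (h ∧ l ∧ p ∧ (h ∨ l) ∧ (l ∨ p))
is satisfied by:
  {h: True, p: True, l: True}


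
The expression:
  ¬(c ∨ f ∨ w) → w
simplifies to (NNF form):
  c ∨ f ∨ w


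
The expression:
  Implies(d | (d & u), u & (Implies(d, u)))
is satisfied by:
  {u: True, d: False}
  {d: False, u: False}
  {d: True, u: True}


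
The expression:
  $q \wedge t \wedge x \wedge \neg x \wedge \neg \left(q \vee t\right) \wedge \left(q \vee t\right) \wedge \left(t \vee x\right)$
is never true.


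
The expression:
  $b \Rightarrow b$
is always true.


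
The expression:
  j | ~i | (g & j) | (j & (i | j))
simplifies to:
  j | ~i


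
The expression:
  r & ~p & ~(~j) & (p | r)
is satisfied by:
  {r: True, j: True, p: False}


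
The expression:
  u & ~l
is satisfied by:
  {u: True, l: False}


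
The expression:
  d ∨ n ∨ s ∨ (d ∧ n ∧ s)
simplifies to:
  d ∨ n ∨ s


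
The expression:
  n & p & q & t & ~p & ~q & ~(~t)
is never true.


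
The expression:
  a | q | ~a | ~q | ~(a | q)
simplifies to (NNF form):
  True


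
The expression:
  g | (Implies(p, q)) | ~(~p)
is always true.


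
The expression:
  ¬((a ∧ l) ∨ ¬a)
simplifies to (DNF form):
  a ∧ ¬l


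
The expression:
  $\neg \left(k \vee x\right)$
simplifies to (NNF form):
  $\neg k \wedge \neg x$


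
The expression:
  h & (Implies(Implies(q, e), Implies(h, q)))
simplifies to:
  h & q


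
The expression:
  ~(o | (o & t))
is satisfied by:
  {o: False}


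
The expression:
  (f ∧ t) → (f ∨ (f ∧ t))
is always true.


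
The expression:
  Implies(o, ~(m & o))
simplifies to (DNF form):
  ~m | ~o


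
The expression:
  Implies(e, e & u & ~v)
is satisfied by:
  {u: True, v: False, e: False}
  {v: False, e: False, u: False}
  {u: True, v: True, e: False}
  {v: True, u: False, e: False}
  {e: True, u: True, v: False}


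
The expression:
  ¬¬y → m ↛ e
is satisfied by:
  {m: True, e: False, y: False}
  {e: False, y: False, m: False}
  {m: True, e: True, y: False}
  {e: True, m: False, y: False}
  {y: True, m: True, e: False}


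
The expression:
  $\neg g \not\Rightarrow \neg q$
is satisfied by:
  {q: True, g: False}


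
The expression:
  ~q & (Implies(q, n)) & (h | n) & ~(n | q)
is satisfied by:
  {h: True, n: False, q: False}


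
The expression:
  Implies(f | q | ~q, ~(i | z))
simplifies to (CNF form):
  ~i & ~z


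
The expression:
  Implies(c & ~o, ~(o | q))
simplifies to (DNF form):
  o | ~c | ~q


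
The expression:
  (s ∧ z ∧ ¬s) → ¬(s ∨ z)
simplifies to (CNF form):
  True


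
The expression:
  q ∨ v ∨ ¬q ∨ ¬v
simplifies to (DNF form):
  True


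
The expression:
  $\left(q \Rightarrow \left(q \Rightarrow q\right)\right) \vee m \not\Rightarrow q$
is always true.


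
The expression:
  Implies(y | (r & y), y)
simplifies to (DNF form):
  True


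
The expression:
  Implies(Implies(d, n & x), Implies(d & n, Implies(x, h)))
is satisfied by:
  {h: True, x: False, d: False, n: False}
  {n: False, x: False, h: False, d: False}
  {n: True, h: True, x: False, d: False}
  {n: True, x: False, h: False, d: False}
  {d: True, h: True, n: False, x: False}
  {d: True, n: False, x: False, h: False}
  {d: True, n: True, h: True, x: False}
  {d: True, n: True, x: False, h: False}
  {h: True, x: True, d: False, n: False}
  {x: True, d: False, h: False, n: False}
  {n: True, x: True, h: True, d: False}
  {n: True, x: True, d: False, h: False}
  {h: True, x: True, d: True, n: False}
  {x: True, d: True, n: False, h: False}
  {n: True, x: True, d: True, h: True}


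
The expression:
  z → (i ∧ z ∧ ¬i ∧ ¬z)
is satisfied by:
  {z: False}


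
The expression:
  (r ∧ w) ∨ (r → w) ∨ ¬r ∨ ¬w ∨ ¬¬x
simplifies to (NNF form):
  True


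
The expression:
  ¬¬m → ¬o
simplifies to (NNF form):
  ¬m ∨ ¬o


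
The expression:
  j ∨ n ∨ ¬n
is always true.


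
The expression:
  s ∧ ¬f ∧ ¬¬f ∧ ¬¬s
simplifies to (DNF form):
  False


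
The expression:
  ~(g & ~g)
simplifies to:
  True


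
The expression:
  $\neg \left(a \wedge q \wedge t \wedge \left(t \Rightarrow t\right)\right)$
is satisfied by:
  {t: False, a: False, q: False}
  {q: True, t: False, a: False}
  {a: True, t: False, q: False}
  {q: True, a: True, t: False}
  {t: True, q: False, a: False}
  {q: True, t: True, a: False}
  {a: True, t: True, q: False}


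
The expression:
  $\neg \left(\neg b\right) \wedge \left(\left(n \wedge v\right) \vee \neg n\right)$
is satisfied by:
  {b: True, v: True, n: False}
  {b: True, v: False, n: False}
  {b: True, n: True, v: True}


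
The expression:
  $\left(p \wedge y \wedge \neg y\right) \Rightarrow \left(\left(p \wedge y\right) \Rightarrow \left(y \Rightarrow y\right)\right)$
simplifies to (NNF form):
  $\text{True}$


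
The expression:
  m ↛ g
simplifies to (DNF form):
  m ∧ ¬g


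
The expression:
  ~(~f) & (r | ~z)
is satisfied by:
  {r: True, f: True, z: False}
  {f: True, z: False, r: False}
  {r: True, z: True, f: True}


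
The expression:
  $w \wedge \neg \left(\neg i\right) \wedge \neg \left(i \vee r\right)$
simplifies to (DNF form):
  $\text{False}$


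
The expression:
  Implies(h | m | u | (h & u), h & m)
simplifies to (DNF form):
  (h & m) | (h & ~h) | (h & m & ~m) | (h & m & ~u) | (h & ~h & ~m) | (h & ~h & ~u) | (m & ~m & ~u) | (~h & ~m & ~u)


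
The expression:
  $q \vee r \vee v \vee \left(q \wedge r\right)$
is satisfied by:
  {r: True, q: True, v: True}
  {r: True, q: True, v: False}
  {r: True, v: True, q: False}
  {r: True, v: False, q: False}
  {q: True, v: True, r: False}
  {q: True, v: False, r: False}
  {v: True, q: False, r: False}


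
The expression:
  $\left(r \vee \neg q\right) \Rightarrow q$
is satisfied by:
  {q: True}


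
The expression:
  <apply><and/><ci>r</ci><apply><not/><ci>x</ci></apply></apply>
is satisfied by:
  {r: True, x: False}


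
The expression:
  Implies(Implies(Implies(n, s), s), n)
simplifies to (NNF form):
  n | ~s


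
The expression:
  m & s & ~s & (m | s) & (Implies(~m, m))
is never true.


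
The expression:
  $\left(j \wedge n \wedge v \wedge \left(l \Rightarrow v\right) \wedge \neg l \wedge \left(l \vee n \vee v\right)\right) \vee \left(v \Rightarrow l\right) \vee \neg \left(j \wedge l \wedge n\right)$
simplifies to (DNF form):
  $\text{True}$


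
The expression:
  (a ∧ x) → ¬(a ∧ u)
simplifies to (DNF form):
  ¬a ∨ ¬u ∨ ¬x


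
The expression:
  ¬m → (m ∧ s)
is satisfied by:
  {m: True}


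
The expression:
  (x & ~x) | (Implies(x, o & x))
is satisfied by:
  {o: True, x: False}
  {x: False, o: False}
  {x: True, o: True}


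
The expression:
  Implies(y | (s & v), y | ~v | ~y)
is always true.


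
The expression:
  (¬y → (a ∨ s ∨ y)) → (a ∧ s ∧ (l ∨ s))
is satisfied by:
  {a: True, s: True, y: False}
  {a: True, y: True, s: True}
  {y: False, s: False, a: False}


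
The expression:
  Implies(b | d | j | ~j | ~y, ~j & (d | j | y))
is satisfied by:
  {y: True, d: True, j: False}
  {y: True, d: False, j: False}
  {d: True, y: False, j: False}


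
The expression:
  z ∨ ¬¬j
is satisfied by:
  {z: True, j: True}
  {z: True, j: False}
  {j: True, z: False}


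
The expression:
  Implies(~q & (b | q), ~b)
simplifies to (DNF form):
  q | ~b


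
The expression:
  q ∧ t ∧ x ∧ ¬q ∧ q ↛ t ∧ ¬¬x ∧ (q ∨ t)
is never true.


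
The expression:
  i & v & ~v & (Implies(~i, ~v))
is never true.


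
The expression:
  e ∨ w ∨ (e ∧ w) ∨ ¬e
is always true.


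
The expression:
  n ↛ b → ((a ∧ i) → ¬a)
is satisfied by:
  {b: True, n: False, i: False, a: False}
  {b: False, n: False, i: False, a: False}
  {a: True, b: True, n: False, i: False}
  {a: True, b: False, n: False, i: False}
  {i: True, b: True, n: False, a: False}
  {i: True, b: False, n: False, a: False}
  {a: True, i: True, b: True, n: False}
  {a: True, i: True, b: False, n: False}
  {n: True, b: True, a: False, i: False}
  {n: True, b: False, a: False, i: False}
  {a: True, n: True, b: True, i: False}
  {a: True, n: True, b: False, i: False}
  {i: True, n: True, b: True, a: False}
  {i: True, n: True, b: False, a: False}
  {i: True, n: True, a: True, b: True}


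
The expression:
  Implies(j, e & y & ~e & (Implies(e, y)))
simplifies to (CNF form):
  ~j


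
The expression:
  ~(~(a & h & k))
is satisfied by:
  {a: True, h: True, k: True}


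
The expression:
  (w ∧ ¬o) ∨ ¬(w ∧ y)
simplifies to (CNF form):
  ¬o ∨ ¬w ∨ ¬y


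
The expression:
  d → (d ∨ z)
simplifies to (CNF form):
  True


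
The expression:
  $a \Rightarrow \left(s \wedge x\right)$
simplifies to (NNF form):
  $\left(s \wedge x\right) \vee \neg a$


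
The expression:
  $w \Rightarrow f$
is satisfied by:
  {f: True, w: False}
  {w: False, f: False}
  {w: True, f: True}


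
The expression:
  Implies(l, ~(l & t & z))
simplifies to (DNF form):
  ~l | ~t | ~z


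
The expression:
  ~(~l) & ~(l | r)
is never true.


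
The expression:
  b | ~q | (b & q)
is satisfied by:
  {b: True, q: False}
  {q: False, b: False}
  {q: True, b: True}


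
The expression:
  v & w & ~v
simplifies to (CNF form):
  False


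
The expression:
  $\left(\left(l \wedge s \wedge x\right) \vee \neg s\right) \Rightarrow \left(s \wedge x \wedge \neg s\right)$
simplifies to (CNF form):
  $s \wedge \left(\neg l \vee \neg x\right)$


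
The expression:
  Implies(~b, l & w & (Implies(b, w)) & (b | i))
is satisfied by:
  {i: True, b: True, l: True, w: True}
  {i: True, b: True, l: True, w: False}
  {i: True, b: True, w: True, l: False}
  {i: True, b: True, w: False, l: False}
  {b: True, l: True, w: True, i: False}
  {b: True, l: True, w: False, i: False}
  {b: True, l: False, w: True, i: False}
  {b: True, l: False, w: False, i: False}
  {i: True, l: True, w: True, b: False}


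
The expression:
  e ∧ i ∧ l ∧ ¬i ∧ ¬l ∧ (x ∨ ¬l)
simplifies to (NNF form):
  False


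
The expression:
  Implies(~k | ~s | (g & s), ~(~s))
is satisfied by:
  {s: True}


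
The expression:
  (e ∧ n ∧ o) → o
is always true.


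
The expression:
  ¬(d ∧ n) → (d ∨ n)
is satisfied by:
  {n: True, d: True}
  {n: True, d: False}
  {d: True, n: False}


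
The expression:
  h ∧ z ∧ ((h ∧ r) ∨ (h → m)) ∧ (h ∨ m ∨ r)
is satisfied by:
  {h: True, z: True, r: True, m: True}
  {h: True, z: True, r: True, m: False}
  {h: True, z: True, m: True, r: False}


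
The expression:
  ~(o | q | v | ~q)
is never true.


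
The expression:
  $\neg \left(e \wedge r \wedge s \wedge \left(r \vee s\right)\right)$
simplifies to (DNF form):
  $\neg e \vee \neg r \vee \neg s$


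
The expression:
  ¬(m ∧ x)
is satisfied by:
  {m: False, x: False}
  {x: True, m: False}
  {m: True, x: False}


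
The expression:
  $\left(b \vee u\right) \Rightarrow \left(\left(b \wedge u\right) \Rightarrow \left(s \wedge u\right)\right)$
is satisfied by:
  {s: True, u: False, b: False}
  {u: False, b: False, s: False}
  {b: True, s: True, u: False}
  {b: True, u: False, s: False}
  {s: True, u: True, b: False}
  {u: True, s: False, b: False}
  {b: True, u: True, s: True}


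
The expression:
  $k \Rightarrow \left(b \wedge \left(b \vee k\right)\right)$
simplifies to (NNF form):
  $b \vee \neg k$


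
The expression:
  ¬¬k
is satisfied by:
  {k: True}


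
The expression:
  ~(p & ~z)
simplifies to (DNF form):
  z | ~p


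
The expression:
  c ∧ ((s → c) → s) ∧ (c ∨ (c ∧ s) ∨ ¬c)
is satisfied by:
  {c: True, s: True}


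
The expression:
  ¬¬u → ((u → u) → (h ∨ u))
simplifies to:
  True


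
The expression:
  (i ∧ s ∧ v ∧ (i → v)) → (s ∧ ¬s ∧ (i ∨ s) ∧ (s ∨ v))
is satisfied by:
  {s: False, v: False, i: False}
  {i: True, s: False, v: False}
  {v: True, s: False, i: False}
  {i: True, v: True, s: False}
  {s: True, i: False, v: False}
  {i: True, s: True, v: False}
  {v: True, s: True, i: False}


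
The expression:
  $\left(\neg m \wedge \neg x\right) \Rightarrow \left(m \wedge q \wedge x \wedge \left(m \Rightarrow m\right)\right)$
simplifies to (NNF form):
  $m \vee x$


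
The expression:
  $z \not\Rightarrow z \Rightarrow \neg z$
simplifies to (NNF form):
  $\text{True}$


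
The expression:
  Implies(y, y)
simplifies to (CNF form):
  True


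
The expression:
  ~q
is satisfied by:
  {q: False}


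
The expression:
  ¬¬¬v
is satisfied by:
  {v: False}


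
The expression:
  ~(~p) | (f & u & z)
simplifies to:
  p | (f & u & z)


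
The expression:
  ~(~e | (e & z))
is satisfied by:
  {e: True, z: False}


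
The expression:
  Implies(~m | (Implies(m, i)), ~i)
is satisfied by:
  {i: False}


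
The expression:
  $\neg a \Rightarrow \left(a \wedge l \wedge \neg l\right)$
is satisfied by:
  {a: True}


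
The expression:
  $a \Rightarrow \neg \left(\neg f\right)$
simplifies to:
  $f \vee \neg a$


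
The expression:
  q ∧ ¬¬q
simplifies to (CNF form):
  q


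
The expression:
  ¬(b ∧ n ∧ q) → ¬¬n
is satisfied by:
  {n: True}


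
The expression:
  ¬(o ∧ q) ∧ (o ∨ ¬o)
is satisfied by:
  {o: False, q: False}
  {q: True, o: False}
  {o: True, q: False}


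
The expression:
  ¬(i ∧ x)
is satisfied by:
  {x: False, i: False}
  {i: True, x: False}
  {x: True, i: False}


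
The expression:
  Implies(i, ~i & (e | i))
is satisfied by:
  {i: False}


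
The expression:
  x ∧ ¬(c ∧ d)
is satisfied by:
  {x: True, c: False, d: False}
  {d: True, x: True, c: False}
  {c: True, x: True, d: False}


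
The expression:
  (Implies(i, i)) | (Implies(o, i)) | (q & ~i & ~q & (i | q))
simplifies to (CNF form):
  True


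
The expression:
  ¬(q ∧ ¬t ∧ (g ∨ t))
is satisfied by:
  {t: True, g: False, q: False}
  {g: False, q: False, t: False}
  {t: True, q: True, g: False}
  {q: True, g: False, t: False}
  {t: True, g: True, q: False}
  {g: True, t: False, q: False}
  {t: True, q: True, g: True}


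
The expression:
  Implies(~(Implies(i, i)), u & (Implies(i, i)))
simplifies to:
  True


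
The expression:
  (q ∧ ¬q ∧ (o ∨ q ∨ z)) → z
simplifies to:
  True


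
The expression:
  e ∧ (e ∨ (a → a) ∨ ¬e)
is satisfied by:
  {e: True}


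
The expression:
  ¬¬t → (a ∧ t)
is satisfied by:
  {a: True, t: False}
  {t: False, a: False}
  {t: True, a: True}


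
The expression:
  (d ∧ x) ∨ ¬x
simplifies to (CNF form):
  d ∨ ¬x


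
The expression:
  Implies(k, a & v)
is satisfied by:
  {v: True, a: True, k: False}
  {v: True, a: False, k: False}
  {a: True, v: False, k: False}
  {v: False, a: False, k: False}
  {v: True, k: True, a: True}


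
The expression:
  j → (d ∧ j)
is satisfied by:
  {d: True, j: False}
  {j: False, d: False}
  {j: True, d: True}


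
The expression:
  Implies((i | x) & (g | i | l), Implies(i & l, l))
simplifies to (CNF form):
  True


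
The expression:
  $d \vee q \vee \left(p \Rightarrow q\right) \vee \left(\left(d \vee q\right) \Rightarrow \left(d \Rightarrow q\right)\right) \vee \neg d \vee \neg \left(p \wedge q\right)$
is always true.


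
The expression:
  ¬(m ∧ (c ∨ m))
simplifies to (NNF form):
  ¬m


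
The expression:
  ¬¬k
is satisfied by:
  {k: True}


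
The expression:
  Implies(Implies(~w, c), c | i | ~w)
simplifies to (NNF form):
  c | i | ~w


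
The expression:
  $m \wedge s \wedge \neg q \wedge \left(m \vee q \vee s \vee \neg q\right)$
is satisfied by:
  {m: True, s: True, q: False}


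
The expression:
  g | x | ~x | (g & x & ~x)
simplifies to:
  True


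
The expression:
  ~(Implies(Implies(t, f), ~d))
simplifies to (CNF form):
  d & (f | ~t)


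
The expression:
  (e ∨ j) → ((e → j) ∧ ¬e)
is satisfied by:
  {e: False}


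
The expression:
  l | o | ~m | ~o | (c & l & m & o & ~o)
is always true.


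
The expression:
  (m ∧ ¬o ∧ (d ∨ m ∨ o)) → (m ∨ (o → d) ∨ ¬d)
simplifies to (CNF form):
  True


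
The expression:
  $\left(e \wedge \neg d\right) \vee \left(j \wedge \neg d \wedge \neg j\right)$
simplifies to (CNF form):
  $e \wedge \neg d$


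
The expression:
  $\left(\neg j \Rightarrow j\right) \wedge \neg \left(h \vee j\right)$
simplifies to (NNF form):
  $\text{False}$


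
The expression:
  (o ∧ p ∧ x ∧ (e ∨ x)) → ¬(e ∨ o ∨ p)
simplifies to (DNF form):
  ¬o ∨ ¬p ∨ ¬x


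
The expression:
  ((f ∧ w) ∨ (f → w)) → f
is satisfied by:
  {f: True}


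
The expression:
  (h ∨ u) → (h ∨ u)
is always true.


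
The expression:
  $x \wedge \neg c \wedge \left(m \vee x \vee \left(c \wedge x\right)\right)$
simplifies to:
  $x \wedge \neg c$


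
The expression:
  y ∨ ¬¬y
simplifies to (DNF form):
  y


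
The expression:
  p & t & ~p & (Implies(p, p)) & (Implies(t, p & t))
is never true.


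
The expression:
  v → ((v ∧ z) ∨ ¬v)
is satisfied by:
  {z: True, v: False}
  {v: False, z: False}
  {v: True, z: True}


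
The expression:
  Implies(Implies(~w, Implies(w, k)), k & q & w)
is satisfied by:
  {w: True, q: True, k: True}


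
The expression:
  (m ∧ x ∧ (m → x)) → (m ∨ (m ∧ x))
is always true.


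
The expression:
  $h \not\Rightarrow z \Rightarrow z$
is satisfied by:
  {z: True, h: False}
  {h: False, z: False}
  {h: True, z: True}


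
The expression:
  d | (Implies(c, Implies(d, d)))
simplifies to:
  True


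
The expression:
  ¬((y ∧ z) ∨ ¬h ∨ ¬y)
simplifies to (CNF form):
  h ∧ y ∧ ¬z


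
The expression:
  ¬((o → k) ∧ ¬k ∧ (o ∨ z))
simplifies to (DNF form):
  k ∨ o ∨ ¬z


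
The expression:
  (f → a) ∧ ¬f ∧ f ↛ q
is never true.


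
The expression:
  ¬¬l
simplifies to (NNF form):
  l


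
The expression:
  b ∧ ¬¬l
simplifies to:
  b ∧ l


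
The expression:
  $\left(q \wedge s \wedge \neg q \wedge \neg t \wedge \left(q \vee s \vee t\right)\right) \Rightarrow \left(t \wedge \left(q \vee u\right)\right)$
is always true.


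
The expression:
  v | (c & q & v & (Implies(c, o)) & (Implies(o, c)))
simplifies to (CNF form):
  v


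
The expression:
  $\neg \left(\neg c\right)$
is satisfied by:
  {c: True}


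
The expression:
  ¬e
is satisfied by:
  {e: False}


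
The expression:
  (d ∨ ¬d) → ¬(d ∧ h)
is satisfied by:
  {h: False, d: False}
  {d: True, h: False}
  {h: True, d: False}


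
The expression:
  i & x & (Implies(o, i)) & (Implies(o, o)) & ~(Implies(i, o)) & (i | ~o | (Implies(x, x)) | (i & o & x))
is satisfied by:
  {i: True, x: True, o: False}


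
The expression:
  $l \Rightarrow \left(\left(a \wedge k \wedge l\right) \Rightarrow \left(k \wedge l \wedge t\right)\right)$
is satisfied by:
  {t: True, l: False, k: False, a: False}
  {t: False, l: False, k: False, a: False}
  {a: True, t: True, l: False, k: False}
  {a: True, t: False, l: False, k: False}
  {t: True, k: True, a: False, l: False}
  {k: True, a: False, l: False, t: False}
  {a: True, k: True, t: True, l: False}
  {a: True, k: True, t: False, l: False}
  {t: True, l: True, a: False, k: False}
  {l: True, a: False, k: False, t: False}
  {t: True, a: True, l: True, k: False}
  {a: True, l: True, t: False, k: False}
  {t: True, k: True, l: True, a: False}
  {k: True, l: True, a: False, t: False}
  {a: True, k: True, l: True, t: True}


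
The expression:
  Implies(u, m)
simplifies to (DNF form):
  m | ~u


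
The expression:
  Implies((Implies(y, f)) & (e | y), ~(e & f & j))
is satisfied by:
  {e: False, j: False, f: False}
  {f: True, e: False, j: False}
  {j: True, e: False, f: False}
  {f: True, j: True, e: False}
  {e: True, f: False, j: False}
  {f: True, e: True, j: False}
  {j: True, e: True, f: False}


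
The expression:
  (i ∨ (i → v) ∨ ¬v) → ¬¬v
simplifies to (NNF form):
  v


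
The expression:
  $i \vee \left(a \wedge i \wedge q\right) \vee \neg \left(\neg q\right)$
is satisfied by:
  {i: True, q: True}
  {i: True, q: False}
  {q: True, i: False}


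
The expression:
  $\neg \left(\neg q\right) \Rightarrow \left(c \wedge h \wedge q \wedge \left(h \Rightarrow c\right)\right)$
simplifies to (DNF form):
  $\left(c \wedge h\right) \vee \neg q$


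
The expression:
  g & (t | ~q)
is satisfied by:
  {g: True, t: True, q: False}
  {g: True, q: False, t: False}
  {g: True, t: True, q: True}


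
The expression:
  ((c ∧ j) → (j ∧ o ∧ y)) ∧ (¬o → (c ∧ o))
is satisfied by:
  {y: True, o: True, c: False, j: False}
  {o: True, y: False, c: False, j: False}
  {j: True, y: True, o: True, c: False}
  {j: True, o: True, y: False, c: False}
  {y: True, c: True, o: True, j: False}
  {c: True, o: True, j: False, y: False}
  {j: True, c: True, o: True, y: True}


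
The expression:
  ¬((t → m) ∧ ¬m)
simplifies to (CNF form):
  m ∨ t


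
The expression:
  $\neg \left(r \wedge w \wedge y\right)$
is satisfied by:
  {w: False, y: False, r: False}
  {r: True, w: False, y: False}
  {y: True, w: False, r: False}
  {r: True, y: True, w: False}
  {w: True, r: False, y: False}
  {r: True, w: True, y: False}
  {y: True, w: True, r: False}


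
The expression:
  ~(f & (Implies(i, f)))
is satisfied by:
  {f: False}


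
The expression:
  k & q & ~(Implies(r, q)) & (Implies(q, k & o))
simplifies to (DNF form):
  False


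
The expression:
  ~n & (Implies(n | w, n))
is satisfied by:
  {n: False, w: False}


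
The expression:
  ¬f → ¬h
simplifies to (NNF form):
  f ∨ ¬h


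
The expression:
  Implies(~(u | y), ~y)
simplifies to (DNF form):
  True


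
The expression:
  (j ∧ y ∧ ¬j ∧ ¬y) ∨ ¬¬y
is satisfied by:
  {y: True}


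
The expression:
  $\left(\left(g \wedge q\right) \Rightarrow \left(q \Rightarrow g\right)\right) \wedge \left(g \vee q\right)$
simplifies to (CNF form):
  $g \vee q$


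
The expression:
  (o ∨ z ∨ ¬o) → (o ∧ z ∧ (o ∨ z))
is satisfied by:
  {z: True, o: True}


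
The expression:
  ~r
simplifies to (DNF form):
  ~r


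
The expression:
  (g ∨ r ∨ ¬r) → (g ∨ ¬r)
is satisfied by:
  {g: True, r: False}
  {r: False, g: False}
  {r: True, g: True}


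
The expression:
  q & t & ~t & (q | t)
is never true.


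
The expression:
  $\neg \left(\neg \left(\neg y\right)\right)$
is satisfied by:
  {y: False}


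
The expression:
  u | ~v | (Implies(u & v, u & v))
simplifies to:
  True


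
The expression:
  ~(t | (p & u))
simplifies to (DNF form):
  (~p & ~t) | (~t & ~u)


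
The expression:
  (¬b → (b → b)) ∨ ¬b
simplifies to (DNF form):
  True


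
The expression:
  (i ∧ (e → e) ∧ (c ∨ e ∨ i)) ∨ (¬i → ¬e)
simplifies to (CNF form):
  i ∨ ¬e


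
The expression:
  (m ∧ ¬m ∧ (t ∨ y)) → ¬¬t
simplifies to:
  True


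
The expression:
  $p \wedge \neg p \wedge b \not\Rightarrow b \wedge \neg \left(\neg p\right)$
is never true.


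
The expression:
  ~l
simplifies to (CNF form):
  ~l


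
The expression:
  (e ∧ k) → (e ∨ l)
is always true.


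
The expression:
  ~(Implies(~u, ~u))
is never true.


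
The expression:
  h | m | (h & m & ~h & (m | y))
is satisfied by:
  {m: True, h: True}
  {m: True, h: False}
  {h: True, m: False}


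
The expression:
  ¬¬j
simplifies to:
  j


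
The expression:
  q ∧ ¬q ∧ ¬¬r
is never true.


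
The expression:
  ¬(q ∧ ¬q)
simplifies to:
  True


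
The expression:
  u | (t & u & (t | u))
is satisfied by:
  {u: True}


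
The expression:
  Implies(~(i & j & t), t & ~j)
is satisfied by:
  {t: True, i: True, j: False}
  {t: True, j: False, i: False}
  {t: True, i: True, j: True}


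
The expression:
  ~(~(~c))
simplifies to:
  ~c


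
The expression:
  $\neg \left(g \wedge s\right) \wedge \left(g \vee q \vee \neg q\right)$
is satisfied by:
  {s: False, g: False}
  {g: True, s: False}
  {s: True, g: False}


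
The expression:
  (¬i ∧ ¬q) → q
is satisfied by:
  {i: True, q: True}
  {i: True, q: False}
  {q: True, i: False}


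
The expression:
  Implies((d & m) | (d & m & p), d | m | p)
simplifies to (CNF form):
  True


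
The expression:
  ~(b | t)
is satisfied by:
  {t: False, b: False}


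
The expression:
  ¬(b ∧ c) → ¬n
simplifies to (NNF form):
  (b ∧ c) ∨ ¬n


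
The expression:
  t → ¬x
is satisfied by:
  {t: False, x: False}
  {x: True, t: False}
  {t: True, x: False}


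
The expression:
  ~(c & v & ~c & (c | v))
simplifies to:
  True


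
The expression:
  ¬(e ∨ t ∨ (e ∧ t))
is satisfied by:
  {e: False, t: False}


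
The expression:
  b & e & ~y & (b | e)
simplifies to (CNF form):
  b & e & ~y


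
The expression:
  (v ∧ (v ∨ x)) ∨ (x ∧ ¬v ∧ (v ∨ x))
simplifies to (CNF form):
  v ∨ x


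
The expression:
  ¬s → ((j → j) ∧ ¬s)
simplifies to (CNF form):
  True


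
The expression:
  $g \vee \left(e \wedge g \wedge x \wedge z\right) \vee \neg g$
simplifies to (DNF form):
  $\text{True}$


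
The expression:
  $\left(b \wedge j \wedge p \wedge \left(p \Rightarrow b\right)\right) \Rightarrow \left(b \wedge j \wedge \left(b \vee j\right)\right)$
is always true.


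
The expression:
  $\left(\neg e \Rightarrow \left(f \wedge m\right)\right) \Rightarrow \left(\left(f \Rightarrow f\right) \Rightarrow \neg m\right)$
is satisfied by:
  {f: False, m: False, e: False}
  {e: True, f: False, m: False}
  {f: True, e: False, m: False}
  {e: True, f: True, m: False}
  {m: True, e: False, f: False}


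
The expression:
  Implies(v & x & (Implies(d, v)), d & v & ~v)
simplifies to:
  ~v | ~x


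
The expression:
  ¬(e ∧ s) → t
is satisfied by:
  {t: True, s: True, e: True}
  {t: True, s: True, e: False}
  {t: True, e: True, s: False}
  {t: True, e: False, s: False}
  {s: True, e: True, t: False}


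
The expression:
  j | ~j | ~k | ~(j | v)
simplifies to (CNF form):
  True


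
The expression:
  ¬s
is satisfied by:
  {s: False}


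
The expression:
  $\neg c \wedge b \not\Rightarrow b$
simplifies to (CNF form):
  $\text{False}$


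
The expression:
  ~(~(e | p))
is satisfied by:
  {e: True, p: True}
  {e: True, p: False}
  {p: True, e: False}


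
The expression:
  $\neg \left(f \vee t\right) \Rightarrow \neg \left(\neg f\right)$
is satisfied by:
  {t: True, f: True}
  {t: True, f: False}
  {f: True, t: False}


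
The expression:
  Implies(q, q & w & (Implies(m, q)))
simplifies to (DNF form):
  w | ~q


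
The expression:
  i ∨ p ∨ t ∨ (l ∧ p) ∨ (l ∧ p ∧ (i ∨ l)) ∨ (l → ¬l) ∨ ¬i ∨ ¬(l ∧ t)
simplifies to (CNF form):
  True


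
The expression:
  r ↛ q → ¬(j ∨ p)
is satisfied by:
  {q: True, p: False, r: False, j: False}
  {j: True, q: True, p: False, r: False}
  {q: True, p: True, j: False, r: False}
  {j: True, q: True, p: True, r: False}
  {j: False, p: False, q: False, r: False}
  {j: True, p: False, q: False, r: False}
  {p: True, j: False, q: False, r: False}
  {j: True, p: True, q: False, r: False}
  {r: True, q: True, j: False, p: False}
  {r: True, j: True, q: True, p: False}
  {r: True, q: True, p: True, j: False}
  {r: True, j: True, q: True, p: True}
  {r: True, j: False, p: False, q: False}


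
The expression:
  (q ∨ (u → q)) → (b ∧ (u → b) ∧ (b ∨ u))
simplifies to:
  b ∨ (u ∧ ¬q)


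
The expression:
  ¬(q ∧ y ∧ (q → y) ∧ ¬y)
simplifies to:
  True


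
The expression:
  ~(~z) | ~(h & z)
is always true.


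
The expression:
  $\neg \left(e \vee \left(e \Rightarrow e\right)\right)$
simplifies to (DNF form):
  $\text{False}$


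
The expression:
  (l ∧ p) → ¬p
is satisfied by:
  {l: False, p: False}
  {p: True, l: False}
  {l: True, p: False}


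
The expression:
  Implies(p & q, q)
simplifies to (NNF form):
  True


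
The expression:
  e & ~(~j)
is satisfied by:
  {j: True, e: True}


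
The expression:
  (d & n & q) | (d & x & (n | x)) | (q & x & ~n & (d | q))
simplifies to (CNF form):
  (d | q) & (n | x) & (q | x) & (d | ~n)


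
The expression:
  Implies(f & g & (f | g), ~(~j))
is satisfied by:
  {j: True, g: False, f: False}
  {j: False, g: False, f: False}
  {f: True, j: True, g: False}
  {f: True, j: False, g: False}
  {g: True, j: True, f: False}
  {g: True, j: False, f: False}
  {g: True, f: True, j: True}


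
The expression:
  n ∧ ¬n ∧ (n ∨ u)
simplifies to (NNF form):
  False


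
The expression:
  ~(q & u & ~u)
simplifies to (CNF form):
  True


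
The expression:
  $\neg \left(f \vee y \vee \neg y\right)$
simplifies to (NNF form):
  $\text{False}$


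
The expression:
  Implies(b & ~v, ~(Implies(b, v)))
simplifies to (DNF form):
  True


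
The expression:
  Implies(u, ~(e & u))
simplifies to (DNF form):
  ~e | ~u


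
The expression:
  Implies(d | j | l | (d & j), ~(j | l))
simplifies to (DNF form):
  ~j & ~l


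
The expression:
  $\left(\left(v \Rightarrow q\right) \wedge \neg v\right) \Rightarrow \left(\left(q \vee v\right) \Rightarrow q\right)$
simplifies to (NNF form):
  $\text{True}$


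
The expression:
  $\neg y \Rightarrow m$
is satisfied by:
  {y: True, m: True}
  {y: True, m: False}
  {m: True, y: False}


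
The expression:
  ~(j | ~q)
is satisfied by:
  {q: True, j: False}


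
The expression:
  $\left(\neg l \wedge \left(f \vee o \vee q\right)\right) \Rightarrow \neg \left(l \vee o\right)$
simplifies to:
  $l \vee \neg o$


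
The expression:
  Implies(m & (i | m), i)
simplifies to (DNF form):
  i | ~m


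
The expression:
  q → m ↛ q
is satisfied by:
  {q: False}


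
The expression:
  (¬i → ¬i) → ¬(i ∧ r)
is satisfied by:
  {i: False, r: False}
  {r: True, i: False}
  {i: True, r: False}


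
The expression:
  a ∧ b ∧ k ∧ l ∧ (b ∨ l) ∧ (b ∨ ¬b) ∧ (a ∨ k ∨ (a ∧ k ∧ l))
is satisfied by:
  {k: True, a: True, b: True, l: True}


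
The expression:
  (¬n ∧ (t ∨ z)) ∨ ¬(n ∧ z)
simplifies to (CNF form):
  ¬n ∨ ¬z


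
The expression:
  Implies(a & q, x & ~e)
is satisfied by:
  {x: True, e: False, q: False, a: False}
  {x: False, e: False, q: False, a: False}
  {x: True, e: True, q: False, a: False}
  {e: True, x: False, q: False, a: False}
  {x: True, a: True, e: False, q: False}
  {a: True, x: False, e: False, q: False}
  {x: True, a: True, e: True, q: False}
  {a: True, e: True, x: False, q: False}
  {q: True, x: True, a: False, e: False}
  {q: True, a: False, e: False, x: False}
  {x: True, q: True, e: True, a: False}
  {q: True, e: True, a: False, x: False}
  {x: True, q: True, a: True, e: False}


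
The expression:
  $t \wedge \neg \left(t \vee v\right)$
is never true.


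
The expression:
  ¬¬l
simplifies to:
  l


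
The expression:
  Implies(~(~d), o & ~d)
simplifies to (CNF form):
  ~d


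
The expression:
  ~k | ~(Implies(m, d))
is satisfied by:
  {m: True, k: False, d: False}
  {m: False, k: False, d: False}
  {d: True, m: True, k: False}
  {d: True, m: False, k: False}
  {k: True, m: True, d: False}


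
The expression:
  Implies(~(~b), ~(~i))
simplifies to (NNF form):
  i | ~b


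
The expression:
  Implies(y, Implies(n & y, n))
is always true.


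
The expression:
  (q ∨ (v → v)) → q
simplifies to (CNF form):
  q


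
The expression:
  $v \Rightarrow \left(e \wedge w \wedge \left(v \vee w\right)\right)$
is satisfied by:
  {e: True, w: True, v: False}
  {e: True, w: False, v: False}
  {w: True, e: False, v: False}
  {e: False, w: False, v: False}
  {e: True, v: True, w: True}
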